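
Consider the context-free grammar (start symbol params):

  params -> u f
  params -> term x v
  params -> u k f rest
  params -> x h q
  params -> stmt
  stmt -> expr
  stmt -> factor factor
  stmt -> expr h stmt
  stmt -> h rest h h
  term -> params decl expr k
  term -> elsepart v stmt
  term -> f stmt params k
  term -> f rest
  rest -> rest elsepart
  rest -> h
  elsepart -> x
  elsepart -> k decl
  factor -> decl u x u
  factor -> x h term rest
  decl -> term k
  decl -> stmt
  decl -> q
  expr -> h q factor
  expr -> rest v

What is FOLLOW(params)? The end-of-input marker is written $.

params is the start symbol, so $ ∈ FOLLOW(params).
In term -> params decl expr k: add FIRST(decl expr k) = { f, h, k, q, u, x }.
In term -> f stmt params k: add FIRST(k) = { k }.
Union: FOLLOW(params) = { $, f, h, k, q, u, x }.

{ $, f, h, k, q, u, x }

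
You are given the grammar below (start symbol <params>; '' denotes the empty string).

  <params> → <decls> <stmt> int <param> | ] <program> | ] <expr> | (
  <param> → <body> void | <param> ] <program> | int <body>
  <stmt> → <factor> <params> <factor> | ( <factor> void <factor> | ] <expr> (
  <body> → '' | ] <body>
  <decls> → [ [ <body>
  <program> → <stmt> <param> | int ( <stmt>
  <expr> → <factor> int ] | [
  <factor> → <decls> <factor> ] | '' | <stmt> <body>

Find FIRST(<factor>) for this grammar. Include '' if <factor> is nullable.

From <factor> → <decls> <factor> ]: add FIRST(<decls>) = { [ }.
<factor> → '' contributes ''.
From <factor> → <stmt> <body>: add FIRST(<stmt>) = { (, [, ] }.
Union: FIRST(<factor>) = { (, [, ], '' }.

{ (, [, ], '' }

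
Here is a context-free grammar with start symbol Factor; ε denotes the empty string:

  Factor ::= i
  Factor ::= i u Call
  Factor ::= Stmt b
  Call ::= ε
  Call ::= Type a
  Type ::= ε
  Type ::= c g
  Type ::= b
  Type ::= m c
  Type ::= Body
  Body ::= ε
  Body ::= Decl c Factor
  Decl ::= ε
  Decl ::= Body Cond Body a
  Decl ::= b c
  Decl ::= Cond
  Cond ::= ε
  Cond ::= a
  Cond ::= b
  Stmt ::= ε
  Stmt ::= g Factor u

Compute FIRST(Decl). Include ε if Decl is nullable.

Decl ::= ε contributes ε.
From Decl ::= Body Cond Body a: Body, Cond, Body nullable, take FIRST(Body) ∪ FIRST(Cond) ∪ FIRST(Body) ∪ {a} = { a, b, c }.
Decl ::= b c contributes {b}.
From Decl ::= Cond: add FIRST(Cond) = { a, b, ε } (including ε since Cond is nullable).
Union: FIRST(Decl) = { a, b, c, ε }.

{ a, b, c, ε }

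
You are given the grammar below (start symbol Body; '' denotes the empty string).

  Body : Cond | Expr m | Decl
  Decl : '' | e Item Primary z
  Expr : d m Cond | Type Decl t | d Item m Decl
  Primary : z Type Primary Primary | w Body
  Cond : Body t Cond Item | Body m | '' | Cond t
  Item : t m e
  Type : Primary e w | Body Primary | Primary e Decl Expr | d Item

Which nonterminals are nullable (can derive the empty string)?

Directly nullable (have an ''-production): Decl, Cond.
Body : Cond with every symbol nullable, so Body is nullable.
No other nonterminal has a production whose RHS symbols are all nullable.

{ Body, Cond, Decl }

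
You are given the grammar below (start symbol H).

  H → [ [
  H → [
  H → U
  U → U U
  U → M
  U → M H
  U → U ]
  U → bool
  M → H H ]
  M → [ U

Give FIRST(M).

{ [, bool }

From M → H H ]: add FIRST(H) = { [, bool }.
M → [ U contributes {[}.
Union: FIRST(M) = { [, bool }.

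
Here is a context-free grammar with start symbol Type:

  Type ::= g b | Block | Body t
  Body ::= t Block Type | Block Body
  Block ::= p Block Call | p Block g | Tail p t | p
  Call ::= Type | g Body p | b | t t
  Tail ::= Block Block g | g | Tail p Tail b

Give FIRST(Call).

{ b, g, p, t }

From Call ::= Type: add FIRST(Type) = { g, p, t }.
Call ::= g Body p contributes {g}.
Call ::= b contributes {b}.
Call ::= t t contributes {t}.
Union: FIRST(Call) = { b, g, p, t }.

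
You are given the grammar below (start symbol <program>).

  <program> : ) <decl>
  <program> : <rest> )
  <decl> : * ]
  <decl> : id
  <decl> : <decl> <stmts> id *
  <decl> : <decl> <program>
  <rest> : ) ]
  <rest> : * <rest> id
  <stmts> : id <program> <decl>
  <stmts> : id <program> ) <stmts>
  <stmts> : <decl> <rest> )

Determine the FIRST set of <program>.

{ ), * }

<program> : ) <decl> contributes {)}.
From <program> : <rest> ): add FIRST(<rest>) = { ), * }.
Union: FIRST(<program>) = { ), * }.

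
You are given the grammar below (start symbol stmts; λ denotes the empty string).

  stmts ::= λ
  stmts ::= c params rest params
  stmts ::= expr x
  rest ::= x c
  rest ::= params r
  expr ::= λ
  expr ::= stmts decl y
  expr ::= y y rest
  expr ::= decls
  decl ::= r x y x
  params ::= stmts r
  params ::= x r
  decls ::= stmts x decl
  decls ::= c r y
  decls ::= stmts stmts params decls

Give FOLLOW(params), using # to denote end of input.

In stmts ::= c params rest params: add FIRST(rest params) = { c, r, x, y }.
In stmts ::= c params rest params: params is at the end, add FOLLOW(stmts) = { #, c, r, x, y }.
In rest ::= params r: add FIRST(r) = { r }.
In decls ::= stmts stmts params decls: add FIRST(decls) = { c, r, x, y }.
Union: FOLLOW(params) = { #, c, r, x, y }.

{ #, c, r, x, y }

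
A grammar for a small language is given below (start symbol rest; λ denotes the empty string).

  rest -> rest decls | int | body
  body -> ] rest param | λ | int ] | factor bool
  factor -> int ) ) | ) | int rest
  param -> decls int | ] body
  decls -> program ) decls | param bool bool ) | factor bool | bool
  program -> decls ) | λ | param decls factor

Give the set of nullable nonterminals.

{ body, program, rest }

Directly nullable (have an λ-production): body, program.
rest -> body with every symbol nullable, so rest is nullable.
No other nonterminal has a production whose RHS symbols are all nullable.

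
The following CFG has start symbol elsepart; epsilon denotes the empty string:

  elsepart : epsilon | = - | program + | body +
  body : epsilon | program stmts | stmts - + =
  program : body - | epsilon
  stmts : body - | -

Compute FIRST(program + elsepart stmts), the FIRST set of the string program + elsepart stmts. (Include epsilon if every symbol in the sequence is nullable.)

Add FIRST(program)\{epsilon} = { - }; program is nullable, continue.
+ is a terminal; add {+} and stop.

{ +, - }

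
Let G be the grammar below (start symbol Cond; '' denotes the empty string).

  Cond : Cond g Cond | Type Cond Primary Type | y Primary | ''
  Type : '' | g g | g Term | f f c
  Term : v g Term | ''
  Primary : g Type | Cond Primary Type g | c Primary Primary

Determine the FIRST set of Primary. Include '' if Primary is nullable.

{ c, f, g, y }

Primary : g Type contributes {g}.
From Primary : Cond Primary Type g: Cond nullable, take FIRST(Cond) ∪ FIRST(Primary) = { c, f, g, y }.
Primary : c Primary Primary contributes {c}.
Union: FIRST(Primary) = { c, f, g, y }.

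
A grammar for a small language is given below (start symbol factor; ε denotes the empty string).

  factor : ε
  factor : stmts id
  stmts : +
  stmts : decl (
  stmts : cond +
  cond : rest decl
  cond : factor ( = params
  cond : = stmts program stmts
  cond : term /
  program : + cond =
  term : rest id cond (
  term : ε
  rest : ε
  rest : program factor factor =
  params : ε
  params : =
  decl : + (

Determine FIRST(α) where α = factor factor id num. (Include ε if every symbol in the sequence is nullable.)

{ (, +, /, =, id }

Add FIRST(factor)\{ε} = { (, +, /, =, id }; factor is nullable, continue.
Add FIRST(factor)\{ε} = { (, +, /, =, id }; factor is nullable, continue.
id is a terminal; add {id} and stop.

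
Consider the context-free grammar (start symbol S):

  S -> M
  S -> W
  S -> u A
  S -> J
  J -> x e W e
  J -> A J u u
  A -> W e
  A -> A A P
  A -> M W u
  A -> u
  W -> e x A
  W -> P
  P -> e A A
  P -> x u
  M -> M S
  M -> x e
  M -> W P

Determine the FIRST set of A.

{ e, u, x }

From A -> W e: add FIRST(W) = { e, x }.
From A -> A A P: add FIRST(A) = { e, u, x }.
From A -> M W u: add FIRST(M) = { e, x }.
A -> u contributes {u}.
Union: FIRST(A) = { e, u, x }.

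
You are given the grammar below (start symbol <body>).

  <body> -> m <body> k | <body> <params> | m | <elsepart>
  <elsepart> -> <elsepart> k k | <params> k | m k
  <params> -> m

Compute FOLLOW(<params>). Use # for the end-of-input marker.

{ #, k, m }

In <body> -> <body> <params>: <params> is at the end, add FOLLOW(<body>) = { #, k, m }.
In <elsepart> -> <params> k: add FIRST(k) = { k }.
Union: FOLLOW(<params>) = { #, k, m }.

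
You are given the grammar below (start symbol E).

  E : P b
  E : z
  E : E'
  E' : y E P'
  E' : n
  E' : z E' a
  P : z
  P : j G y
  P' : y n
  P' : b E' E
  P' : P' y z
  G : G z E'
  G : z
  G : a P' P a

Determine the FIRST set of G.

{ a, z }

From G : G z E': add FIRST(G) = { a, z }.
G : z contributes {z}.
G : a P' P a contributes {a}.
Union: FIRST(G) = { a, z }.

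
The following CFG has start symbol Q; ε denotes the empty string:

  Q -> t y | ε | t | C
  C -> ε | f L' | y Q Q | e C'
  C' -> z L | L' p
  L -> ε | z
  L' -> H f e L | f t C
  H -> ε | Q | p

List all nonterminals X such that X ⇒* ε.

Directly nullable (have an ε-production): Q, C, L, H.
No other nonterminal has a production whose RHS symbols are all nullable.

{ C, H, L, Q }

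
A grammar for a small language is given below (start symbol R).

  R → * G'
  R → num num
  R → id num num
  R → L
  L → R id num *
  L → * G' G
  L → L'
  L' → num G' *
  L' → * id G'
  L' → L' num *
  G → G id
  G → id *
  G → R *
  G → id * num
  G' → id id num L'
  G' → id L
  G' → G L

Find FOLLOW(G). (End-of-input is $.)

{ $, *, id, num }

In L → * G' G: G is at the end, add FOLLOW(L) = { $, *, id, num }.
In G → G id: add FIRST(id) = { id }.
In G' → G L: add FIRST(L) = { *, id, num }.
Union: FOLLOW(G) = { $, *, id, num }.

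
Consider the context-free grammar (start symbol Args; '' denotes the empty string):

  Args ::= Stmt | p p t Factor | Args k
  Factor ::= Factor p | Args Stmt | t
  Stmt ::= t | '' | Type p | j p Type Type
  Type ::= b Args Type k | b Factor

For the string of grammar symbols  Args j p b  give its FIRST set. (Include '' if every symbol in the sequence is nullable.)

Add FIRST(Args)\{''} = { b, j, k, p, t }; Args is nullable, continue.
j is a terminal; add {j} and stop.

{ b, j, k, p, t }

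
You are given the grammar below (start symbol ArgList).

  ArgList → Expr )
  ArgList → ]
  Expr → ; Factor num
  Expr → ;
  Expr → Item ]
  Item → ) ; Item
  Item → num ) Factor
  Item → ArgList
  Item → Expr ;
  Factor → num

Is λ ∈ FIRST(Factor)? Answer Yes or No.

No nonterminal in this grammar is nullable.
No production of Factor has an RHS whose symbols are all nullable, so Factor is not nullable.

No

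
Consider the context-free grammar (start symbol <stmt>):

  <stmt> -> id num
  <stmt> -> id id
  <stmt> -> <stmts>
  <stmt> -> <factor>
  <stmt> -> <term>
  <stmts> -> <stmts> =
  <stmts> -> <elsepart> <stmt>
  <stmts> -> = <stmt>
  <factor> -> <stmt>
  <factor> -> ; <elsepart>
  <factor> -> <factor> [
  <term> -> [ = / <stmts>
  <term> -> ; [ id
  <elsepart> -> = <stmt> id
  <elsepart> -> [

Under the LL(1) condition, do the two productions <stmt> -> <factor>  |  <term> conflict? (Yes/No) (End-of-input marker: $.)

FIRST(<factor>) = { ;, =, [, id } and FIRST(<term>) = { ;, [ }.
Both contain ;, so the two alternatives are not disjoint — LL(1) conflict.

Yes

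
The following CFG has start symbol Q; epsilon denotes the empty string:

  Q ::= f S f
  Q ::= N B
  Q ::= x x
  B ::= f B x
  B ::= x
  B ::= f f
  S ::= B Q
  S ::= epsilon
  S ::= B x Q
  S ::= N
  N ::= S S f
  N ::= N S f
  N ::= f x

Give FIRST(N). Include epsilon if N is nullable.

From N ::= S S f: S, S nullable, take FIRST(S) ∪ FIRST(S) ∪ {f} = { f, x }.
From N ::= N S f: add FIRST(N) = { f, x }.
N ::= f x contributes {f}.
Union: FIRST(N) = { f, x }.

{ f, x }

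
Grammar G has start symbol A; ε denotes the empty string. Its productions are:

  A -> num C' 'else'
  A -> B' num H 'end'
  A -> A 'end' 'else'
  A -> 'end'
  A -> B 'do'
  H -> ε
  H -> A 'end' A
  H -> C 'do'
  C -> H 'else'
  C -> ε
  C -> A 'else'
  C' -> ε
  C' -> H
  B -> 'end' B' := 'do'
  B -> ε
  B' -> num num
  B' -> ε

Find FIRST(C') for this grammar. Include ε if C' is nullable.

{ 'do', 'else', 'end', num, ε }

C' -> ε contributes ε.
From C' -> H: add FIRST(H) = { 'do', 'else', 'end', num, ε } (including ε since H is nullable).
Union: FIRST(C') = { 'do', 'else', 'end', num, ε }.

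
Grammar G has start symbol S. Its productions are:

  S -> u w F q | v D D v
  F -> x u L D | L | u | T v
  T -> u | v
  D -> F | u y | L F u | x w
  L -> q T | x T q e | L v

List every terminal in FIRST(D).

{ q, u, v, x }

From D -> F: add FIRST(F) = { q, u, v, x }.
D -> u y contributes {u}.
From D -> L F u: add FIRST(L) = { q, x }.
D -> x w contributes {x}.
Union: FIRST(D) = { q, u, v, x }.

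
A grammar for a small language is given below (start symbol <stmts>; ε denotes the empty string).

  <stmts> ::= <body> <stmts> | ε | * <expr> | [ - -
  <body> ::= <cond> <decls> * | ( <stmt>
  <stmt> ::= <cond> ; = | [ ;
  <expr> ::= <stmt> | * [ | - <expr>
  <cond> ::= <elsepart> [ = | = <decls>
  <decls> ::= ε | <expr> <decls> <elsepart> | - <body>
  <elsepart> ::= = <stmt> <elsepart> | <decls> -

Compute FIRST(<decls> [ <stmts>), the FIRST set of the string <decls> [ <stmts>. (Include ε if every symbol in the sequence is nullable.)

{ *, -, =, [ }

Add FIRST(<decls>)\{ε} = { *, -, =, [ }; <decls> is nullable, continue.
[ is a terminal; add {[} and stop.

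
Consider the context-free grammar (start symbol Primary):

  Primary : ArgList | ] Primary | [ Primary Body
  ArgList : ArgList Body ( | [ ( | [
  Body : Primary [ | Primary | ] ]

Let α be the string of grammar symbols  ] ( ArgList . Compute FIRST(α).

] is a terminal; add {]} and stop.

{ ] }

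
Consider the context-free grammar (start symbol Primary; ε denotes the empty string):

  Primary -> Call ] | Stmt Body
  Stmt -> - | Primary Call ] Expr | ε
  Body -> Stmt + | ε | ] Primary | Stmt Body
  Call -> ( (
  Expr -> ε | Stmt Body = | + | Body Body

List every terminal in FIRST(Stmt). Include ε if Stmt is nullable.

Stmt -> - contributes {-}.
From Stmt -> Primary Call ] Expr: Primary nullable, take FIRST(Primary) ∪ FIRST(Call) = { (, +, -, ] }.
Stmt -> ε contributes ε.
Union: FIRST(Stmt) = { (, +, -, ], ε }.

{ (, +, -, ], ε }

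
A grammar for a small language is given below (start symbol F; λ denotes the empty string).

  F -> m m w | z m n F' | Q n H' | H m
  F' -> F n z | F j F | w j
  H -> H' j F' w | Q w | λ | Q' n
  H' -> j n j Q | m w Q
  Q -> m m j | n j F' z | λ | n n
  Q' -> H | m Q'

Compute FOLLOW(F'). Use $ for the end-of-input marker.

{ $, j, n, w, z }

In F -> z m n F': F' is at the end, add FOLLOW(F) = { $, j, n, w, z }.
In H -> H' j F' w: add FIRST(w) = { w }.
In Q -> n j F' z: add FIRST(z) = { z }.
Union: FOLLOW(F') = { $, j, n, w, z }.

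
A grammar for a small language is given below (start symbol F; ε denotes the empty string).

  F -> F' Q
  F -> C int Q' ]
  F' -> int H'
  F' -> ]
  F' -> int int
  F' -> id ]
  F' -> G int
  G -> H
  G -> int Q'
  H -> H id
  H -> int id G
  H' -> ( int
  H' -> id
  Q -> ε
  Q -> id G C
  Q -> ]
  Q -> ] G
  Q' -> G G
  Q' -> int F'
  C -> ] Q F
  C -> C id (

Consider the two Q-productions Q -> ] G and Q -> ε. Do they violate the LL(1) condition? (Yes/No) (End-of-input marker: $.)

FIRST(] G) = { ] } and FIRST(ε) = { ε }.
The second alternative is nullable and FOLLOW(Q) = { $, ], id, int } shares ] with FIRST of the first — conflict.

Yes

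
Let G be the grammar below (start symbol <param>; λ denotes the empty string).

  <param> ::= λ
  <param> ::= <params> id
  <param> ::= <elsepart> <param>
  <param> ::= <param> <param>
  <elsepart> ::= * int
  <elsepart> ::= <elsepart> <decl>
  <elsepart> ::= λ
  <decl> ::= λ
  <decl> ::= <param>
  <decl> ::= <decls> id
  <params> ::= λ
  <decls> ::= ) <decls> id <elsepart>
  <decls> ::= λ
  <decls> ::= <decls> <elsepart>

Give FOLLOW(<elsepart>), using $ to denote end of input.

{ $, ), *, id }

In <param> ::= <elsepart> <param>: add FIRST(<param>)\{λ} = { ), *, id }.
  Since <param> is nullable, also add FOLLOW(<param>) = { $, ), *, id }.
In <elsepart> ::= <elsepart> <decl>: add FIRST(<decl>)\{λ} = { ), *, id }.
  Since <decl> is nullable, also add FOLLOW(<elsepart>) = { $, ), *, id }.
In <decls> ::= ) <decls> id <elsepart>: <elsepart> is at the end, add FOLLOW(<decls>) = { ), *, id }.
In <decls> ::= <decls> <elsepart>: <elsepart> is at the end, add FOLLOW(<decls>) = { ), *, id }.
Union: FOLLOW(<elsepart>) = { $, ), *, id }.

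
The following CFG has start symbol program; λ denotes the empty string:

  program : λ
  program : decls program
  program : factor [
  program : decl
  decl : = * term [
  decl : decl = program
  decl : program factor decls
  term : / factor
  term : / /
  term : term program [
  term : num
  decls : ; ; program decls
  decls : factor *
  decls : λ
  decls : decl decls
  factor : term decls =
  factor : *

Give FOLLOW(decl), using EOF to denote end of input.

In program : decl: decl is at the end, add FOLLOW(program) = { EOF, *, /, ;, =, [, num }.
In decl : decl = program: add FIRST(= program) = { = }.
In decls : decl decls: add FIRST(decls)\{λ} = { *, /, ;, =, num }.
  Since decls is nullable, also add FOLLOW(decls) = { EOF, *, /, ;, =, [, num }.
Union: FOLLOW(decl) = { EOF, *, /, ;, =, [, num }.

{ EOF, *, /, ;, =, [, num }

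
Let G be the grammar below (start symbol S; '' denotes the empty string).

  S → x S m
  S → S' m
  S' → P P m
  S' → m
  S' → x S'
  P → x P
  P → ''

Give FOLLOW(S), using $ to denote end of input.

{ $, m }

S is the start symbol, so $ ∈ FOLLOW(S).
In S → x S m: add FIRST(m) = { m }.
Union: FOLLOW(S) = { $, m }.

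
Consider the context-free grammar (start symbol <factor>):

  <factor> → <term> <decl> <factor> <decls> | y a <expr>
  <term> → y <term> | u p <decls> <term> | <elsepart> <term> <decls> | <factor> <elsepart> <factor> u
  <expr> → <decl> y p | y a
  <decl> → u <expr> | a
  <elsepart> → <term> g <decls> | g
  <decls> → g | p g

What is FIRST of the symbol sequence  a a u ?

{ a }

a is a terminal; add {a} and stop.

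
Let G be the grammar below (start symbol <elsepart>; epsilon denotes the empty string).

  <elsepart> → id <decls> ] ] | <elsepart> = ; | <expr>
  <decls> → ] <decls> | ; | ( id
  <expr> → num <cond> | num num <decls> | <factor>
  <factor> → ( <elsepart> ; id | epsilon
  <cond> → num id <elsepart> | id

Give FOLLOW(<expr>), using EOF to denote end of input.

In <elsepart> → <expr>: <expr> is at the end, add FOLLOW(<elsepart>) = { EOF, ;, = }.
Union: FOLLOW(<expr>) = { EOF, ;, = }.

{ EOF, ;, = }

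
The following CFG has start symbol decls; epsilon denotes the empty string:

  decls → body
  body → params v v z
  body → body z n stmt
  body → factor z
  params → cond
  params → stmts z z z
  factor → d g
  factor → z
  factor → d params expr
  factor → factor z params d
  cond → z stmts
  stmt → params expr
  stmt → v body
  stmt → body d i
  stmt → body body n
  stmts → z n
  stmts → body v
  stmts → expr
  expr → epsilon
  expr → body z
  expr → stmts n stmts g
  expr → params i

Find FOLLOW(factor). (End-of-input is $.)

In body → factor z: add FIRST(z) = { z }.
In factor → factor z params d: add FIRST(z params d) = { z }.
Union: FOLLOW(factor) = { z }.

{ z }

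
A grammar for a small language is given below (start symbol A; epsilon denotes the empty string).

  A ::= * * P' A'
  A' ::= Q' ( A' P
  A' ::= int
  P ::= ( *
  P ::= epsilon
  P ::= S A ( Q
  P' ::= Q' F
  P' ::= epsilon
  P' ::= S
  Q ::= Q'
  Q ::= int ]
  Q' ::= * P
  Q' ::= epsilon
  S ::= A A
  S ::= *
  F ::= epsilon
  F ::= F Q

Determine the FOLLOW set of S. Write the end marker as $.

{ (, *, int }

In P ::= S A ( Q: add FIRST(A ( Q) = { * }.
In P' ::= S: S is at the end, add FOLLOW(P') = { (, *, int }.
Union: FOLLOW(S) = { (, *, int }.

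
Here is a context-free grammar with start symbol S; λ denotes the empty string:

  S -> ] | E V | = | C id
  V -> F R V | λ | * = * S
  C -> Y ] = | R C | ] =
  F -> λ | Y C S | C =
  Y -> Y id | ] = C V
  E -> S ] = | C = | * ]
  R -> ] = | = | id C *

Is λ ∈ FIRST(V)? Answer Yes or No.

Yes

V has an λ-production, so V ⇒ λ.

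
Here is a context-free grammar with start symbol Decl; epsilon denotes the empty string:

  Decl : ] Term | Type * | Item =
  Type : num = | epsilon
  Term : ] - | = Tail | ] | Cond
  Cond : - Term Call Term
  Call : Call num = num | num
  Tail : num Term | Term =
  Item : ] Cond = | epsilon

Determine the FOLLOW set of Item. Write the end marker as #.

{ = }

In Decl : Item =: add FIRST(=) = { = }.
Union: FOLLOW(Item) = { = }.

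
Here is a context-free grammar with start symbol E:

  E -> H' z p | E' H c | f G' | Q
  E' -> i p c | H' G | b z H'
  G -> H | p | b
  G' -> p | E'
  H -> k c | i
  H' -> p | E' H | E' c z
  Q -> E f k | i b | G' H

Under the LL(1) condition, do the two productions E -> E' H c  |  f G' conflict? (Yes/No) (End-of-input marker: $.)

No

FIRST(E' H c) = { b, i, p } and FIRST(f G') = { f }.
The FIRST sets are disjoint and neither alternative is nullable — no conflict.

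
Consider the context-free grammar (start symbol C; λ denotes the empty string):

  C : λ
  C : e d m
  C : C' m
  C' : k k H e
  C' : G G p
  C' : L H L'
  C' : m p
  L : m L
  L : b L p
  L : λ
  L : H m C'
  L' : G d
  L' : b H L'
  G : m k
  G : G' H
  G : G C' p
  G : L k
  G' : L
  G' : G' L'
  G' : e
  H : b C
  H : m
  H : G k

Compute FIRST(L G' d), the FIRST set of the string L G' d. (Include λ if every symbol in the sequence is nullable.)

Add FIRST(L)\{λ} = { b, e, k, m }; L is nullable, continue.
Add FIRST(G')\{λ} = { b, e, k, m }; G' is nullable, continue.
d is a terminal; add {d} and stop.

{ b, d, e, k, m }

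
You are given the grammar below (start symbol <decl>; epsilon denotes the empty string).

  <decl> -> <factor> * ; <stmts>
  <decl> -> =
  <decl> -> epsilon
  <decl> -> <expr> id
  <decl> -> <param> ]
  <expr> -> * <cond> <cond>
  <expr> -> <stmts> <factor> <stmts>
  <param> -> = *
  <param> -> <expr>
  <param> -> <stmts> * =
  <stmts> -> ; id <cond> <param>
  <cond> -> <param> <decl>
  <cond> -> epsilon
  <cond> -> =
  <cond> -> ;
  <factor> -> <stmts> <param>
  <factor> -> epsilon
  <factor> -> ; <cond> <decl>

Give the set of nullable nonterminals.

Directly nullable (have an epsilon-production): <decl>, <cond>, <factor>.
No other nonterminal has a production whose RHS symbols are all nullable.

{ <cond>, <decl>, <factor> }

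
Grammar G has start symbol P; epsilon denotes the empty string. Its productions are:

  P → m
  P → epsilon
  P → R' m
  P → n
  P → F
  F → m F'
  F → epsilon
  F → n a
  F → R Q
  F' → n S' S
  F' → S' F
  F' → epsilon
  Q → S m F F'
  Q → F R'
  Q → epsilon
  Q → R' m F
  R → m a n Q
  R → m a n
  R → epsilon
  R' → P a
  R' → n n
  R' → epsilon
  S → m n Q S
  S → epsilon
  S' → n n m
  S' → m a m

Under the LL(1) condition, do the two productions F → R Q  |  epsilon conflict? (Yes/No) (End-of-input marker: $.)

Yes

FIRST(R Q) = { a, m, n, epsilon } and FIRST(epsilon) = { epsilon }.
Both alternatives are nullable, violating the LL(1) condition.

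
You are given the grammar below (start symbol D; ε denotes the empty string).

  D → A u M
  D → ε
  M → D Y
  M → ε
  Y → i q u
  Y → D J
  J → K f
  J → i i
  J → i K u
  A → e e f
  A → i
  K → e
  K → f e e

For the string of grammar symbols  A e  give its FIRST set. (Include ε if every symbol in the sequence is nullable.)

Add FIRST(A) = { e, i }; A is not nullable, stop.

{ e, i }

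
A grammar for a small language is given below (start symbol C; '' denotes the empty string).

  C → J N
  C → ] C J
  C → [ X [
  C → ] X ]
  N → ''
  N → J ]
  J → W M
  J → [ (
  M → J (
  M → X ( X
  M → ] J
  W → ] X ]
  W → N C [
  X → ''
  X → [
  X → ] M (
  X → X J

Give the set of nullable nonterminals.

{ N, X }

Directly nullable (have an ''-production): N, X.
No other nonterminal has a production whose RHS symbols are all nullable.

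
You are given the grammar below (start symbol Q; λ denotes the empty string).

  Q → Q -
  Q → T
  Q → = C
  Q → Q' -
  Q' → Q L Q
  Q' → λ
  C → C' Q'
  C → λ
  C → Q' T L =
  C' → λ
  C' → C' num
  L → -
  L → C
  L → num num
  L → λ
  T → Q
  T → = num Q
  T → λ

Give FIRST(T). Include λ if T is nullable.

{ -, =, num, λ }

From T → Q: add FIRST(Q) = { -, =, num, λ } (including λ since Q is nullable).
T → = num Q contributes {=}.
T → λ contributes λ.
Union: FIRST(T) = { -, =, num, λ }.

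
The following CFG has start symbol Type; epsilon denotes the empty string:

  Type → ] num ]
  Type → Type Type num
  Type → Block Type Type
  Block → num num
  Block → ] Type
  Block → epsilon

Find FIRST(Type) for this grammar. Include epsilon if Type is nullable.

{ ], num }

Type → ] num ] contributes {]}.
From Type → Type Type num: add FIRST(Type) = { ], num }.
From Type → Block Type Type: Block nullable, take FIRST(Block) ∪ FIRST(Type) = { ], num }.
Union: FIRST(Type) = { ], num }.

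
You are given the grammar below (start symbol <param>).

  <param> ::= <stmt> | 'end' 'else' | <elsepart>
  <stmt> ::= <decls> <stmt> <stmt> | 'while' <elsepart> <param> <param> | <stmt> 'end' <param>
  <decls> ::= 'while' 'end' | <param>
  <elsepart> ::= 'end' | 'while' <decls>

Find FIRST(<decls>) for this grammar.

{ 'end', 'while' }

<decls> ::= 'while' 'end' contributes {'while'}.
From <decls> ::= <param>: add FIRST(<param>) = { 'end', 'while' }.
Union: FIRST(<decls>) = { 'end', 'while' }.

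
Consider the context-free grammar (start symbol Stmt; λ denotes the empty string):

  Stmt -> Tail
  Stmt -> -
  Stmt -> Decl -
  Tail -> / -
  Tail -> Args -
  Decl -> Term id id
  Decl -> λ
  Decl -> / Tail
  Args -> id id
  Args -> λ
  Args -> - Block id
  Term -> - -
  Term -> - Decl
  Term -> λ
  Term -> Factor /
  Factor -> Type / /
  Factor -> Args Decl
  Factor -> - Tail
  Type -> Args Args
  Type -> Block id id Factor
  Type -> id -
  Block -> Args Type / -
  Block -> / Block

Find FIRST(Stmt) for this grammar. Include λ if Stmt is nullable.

From Stmt -> Tail: add FIRST(Tail) = { -, /, id }.
Stmt -> - contributes {-}.
From Stmt -> Decl -: Decl nullable, take FIRST(Decl) ∪ {-} = { -, /, id }.
Union: FIRST(Stmt) = { -, /, id }.

{ -, /, id }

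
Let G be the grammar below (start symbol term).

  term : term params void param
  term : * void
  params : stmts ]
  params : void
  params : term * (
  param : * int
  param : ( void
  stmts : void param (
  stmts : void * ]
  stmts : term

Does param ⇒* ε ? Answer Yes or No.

No

No nonterminal in this grammar is nullable.
No production of param has an RHS whose symbols are all nullable, so param is not nullable.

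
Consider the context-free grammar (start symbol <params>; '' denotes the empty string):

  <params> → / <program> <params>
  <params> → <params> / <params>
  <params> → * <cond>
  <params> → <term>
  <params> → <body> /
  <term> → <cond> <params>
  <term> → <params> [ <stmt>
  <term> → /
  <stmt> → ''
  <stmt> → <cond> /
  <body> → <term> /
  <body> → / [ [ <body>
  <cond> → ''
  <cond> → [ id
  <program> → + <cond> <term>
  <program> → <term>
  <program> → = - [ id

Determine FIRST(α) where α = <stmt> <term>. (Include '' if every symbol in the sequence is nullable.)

{ *, /, [ }

Add FIRST(<stmt>)\{''} = { /, [ }; <stmt> is nullable, continue.
Add FIRST(<term>) = { *, /, [ }; <term> is not nullable, stop.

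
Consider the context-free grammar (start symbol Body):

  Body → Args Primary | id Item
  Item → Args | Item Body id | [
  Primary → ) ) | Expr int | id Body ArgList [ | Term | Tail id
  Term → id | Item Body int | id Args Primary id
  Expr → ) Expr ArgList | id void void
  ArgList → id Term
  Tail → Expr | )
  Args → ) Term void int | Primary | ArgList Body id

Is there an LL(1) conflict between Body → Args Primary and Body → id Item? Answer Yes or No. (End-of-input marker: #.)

FIRST(Args Primary) = { ), [, id } and FIRST(id Item) = { id }.
Both contain id, so the two alternatives are not disjoint — LL(1) conflict.

Yes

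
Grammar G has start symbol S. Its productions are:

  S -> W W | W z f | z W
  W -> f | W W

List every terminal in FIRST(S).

{ f, z }

From S -> W W: add FIRST(W) = { f }.
From S -> W z f: add FIRST(W) = { f }.
S -> z W contributes {z}.
Union: FIRST(S) = { f, z }.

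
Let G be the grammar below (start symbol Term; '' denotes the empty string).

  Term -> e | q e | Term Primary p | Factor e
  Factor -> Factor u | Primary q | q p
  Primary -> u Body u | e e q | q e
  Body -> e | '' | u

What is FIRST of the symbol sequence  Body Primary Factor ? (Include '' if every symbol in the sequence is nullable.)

Add FIRST(Body)\{''} = { e, u }; Body is nullable, continue.
Add FIRST(Primary) = { e, q, u }; Primary is not nullable, stop.

{ e, q, u }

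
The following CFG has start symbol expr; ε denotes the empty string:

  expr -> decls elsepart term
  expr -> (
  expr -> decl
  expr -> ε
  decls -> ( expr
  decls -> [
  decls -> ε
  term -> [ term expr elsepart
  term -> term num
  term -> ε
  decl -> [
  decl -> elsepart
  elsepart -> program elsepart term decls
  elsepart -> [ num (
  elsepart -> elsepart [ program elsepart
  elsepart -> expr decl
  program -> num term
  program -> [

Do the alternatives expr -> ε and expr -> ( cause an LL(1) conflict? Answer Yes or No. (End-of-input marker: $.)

Yes

FIRST(ε) = { ε } and FIRST(() = { ( }.
The first alternative is nullable and FOLLOW(expr) = { $, (, [, num } shares ( with FIRST of the second — conflict.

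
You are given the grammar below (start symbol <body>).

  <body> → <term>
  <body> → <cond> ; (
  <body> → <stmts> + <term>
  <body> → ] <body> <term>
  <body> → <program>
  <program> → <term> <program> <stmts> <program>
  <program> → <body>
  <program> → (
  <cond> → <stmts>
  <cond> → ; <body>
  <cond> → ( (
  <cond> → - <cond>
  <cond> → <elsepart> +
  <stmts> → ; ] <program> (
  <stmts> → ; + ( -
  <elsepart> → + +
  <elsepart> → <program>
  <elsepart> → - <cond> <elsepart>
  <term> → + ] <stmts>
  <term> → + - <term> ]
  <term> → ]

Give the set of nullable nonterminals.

No nonterminal has an empty production or an RHS whose symbols are all nullable.

{ } (none)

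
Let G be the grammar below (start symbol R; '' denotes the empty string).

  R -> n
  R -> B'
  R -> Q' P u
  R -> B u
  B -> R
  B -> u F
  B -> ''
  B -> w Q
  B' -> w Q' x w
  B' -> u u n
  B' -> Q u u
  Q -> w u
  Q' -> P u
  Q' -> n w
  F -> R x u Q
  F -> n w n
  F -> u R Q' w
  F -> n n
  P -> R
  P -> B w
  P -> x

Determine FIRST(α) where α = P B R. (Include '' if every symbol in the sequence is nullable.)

{ n, u, w, x }

Add FIRST(P) = { n, u, w, x }; P is not nullable, stop.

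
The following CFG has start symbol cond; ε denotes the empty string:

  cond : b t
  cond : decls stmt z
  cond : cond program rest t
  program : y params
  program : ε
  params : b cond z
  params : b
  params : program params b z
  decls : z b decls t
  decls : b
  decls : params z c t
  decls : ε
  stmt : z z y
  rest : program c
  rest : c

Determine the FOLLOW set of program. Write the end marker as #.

{ b, c, y }

In cond : cond program rest t: add FIRST(rest t) = { c, y }.
In params : program params b z: add FIRST(params b z) = { b, y }.
In rest : program c: add FIRST(c) = { c }.
Union: FOLLOW(program) = { b, c, y }.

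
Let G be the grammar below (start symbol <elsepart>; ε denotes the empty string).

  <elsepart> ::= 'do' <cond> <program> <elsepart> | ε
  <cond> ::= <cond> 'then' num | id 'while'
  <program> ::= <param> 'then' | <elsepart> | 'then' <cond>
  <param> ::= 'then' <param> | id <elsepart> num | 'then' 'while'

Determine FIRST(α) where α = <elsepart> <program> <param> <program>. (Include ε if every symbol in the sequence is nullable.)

{ 'do', 'then', id }

Add FIRST(<elsepart>)\{ε} = { 'do' }; <elsepart> is nullable, continue.
Add FIRST(<program>)\{ε} = { 'do', 'then', id }; <program> is nullable, continue.
Add FIRST(<param>) = { 'then', id }; <param> is not nullable, stop.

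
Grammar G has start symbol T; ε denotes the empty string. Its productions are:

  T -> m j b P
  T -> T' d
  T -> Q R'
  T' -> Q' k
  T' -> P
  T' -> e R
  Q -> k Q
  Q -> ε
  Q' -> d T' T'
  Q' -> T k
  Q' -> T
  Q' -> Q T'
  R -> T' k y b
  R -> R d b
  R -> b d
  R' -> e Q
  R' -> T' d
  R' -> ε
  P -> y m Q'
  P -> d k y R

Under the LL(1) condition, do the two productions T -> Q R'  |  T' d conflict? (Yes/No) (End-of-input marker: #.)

Yes

FIRST(Q R') = { d, e, k, m, y, ε } and FIRST(T' d) = { d, e, k, m, y }.
Both contain d, so the two alternatives are not disjoint — LL(1) conflict.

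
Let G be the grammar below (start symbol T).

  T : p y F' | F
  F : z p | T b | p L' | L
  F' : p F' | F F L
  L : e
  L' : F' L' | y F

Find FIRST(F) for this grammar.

{ e, p, z }

F : z p contributes {z}.
From F : T b: add FIRST(T) = { e, p, z }.
F : p L' contributes {p}.
From F : L: add FIRST(L) = { e }.
Union: FIRST(F) = { e, p, z }.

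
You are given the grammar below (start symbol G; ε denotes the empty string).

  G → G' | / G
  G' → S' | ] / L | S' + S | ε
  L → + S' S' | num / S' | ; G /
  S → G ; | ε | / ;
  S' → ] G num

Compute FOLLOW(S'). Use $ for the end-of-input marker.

{ $, +, /, ;, ], num }

In G' → S': S' is at the end, add FOLLOW(G') = { $, /, ;, num }.
In G' → S' + S: add FIRST(+ S) = { + }.
In L → + S' S': add FIRST(S') = { ] }.
In L → + S' S': S' is at the end, add FOLLOW(L) = { $, /, ;, num }.
In L → num / S': S' is at the end, add FOLLOW(L) = { $, /, ;, num }.
Union: FOLLOW(S') = { $, +, /, ;, ], num }.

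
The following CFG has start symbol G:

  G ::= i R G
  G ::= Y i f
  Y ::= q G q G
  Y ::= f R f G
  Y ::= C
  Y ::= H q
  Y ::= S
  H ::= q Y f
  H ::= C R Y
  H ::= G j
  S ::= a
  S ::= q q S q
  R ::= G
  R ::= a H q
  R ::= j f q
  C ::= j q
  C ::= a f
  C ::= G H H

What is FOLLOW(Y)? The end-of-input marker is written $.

{ a, f, i, j, q }

In G ::= Y i f: add FIRST(i f) = { i }.
In H ::= q Y f: add FIRST(f) = { f }.
In H ::= C R Y: Y is at the end, add FOLLOW(H) = { a, f, i, j, q }.
Union: FOLLOW(Y) = { a, f, i, j, q }.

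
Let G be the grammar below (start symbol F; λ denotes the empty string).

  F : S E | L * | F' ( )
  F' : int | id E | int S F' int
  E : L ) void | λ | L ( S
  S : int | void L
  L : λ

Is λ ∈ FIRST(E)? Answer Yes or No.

Yes

E has an λ-production, so E ⇒ λ.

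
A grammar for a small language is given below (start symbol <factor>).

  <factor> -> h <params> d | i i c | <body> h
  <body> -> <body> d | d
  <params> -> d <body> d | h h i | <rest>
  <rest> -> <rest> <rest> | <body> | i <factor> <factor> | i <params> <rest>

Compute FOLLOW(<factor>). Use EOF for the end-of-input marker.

{ EOF, d, h, i }

<factor> is the start symbol, so EOF ∈ FOLLOW(<factor>).
In <rest> -> i <factor> <factor>: add FIRST(<factor>) = { d, h, i }.
In <rest> -> i <factor> <factor>: <factor> is at the end, add FOLLOW(<rest>) = { d, i }.
Union: FOLLOW(<factor>) = { EOF, d, h, i }.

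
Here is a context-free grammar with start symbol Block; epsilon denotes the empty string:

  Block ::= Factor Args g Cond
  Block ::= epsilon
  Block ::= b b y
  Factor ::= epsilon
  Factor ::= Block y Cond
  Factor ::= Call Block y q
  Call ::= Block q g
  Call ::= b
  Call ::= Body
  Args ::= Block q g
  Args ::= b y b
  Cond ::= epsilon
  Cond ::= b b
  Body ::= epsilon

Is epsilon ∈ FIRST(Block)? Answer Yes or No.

Block has an epsilon-production, so Block ⇒ epsilon.

Yes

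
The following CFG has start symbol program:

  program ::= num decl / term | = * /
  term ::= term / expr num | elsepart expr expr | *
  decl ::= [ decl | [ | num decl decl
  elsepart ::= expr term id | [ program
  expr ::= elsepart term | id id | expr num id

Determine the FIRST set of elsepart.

From elsepart ::= expr term id: add FIRST(expr) = { [, id }.
elsepart ::= [ program contributes {[}.
Union: FIRST(elsepart) = { [, id }.

{ [, id }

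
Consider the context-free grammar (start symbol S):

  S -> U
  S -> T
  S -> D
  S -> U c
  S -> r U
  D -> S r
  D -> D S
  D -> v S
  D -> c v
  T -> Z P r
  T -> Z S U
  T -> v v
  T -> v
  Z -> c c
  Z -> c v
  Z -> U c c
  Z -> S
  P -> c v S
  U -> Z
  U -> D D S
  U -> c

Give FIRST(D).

{ c, r, v }

From D -> S r: add FIRST(S) = { c, r, v }.
From D -> D S: add FIRST(D) = { c, r, v }.
D -> v S contributes {v}.
D -> c v contributes {c}.
Union: FIRST(D) = { c, r, v }.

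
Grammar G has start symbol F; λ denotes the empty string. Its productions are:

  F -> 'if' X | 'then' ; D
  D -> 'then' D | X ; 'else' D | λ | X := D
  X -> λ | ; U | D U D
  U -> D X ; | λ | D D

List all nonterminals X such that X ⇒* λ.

{ D, U, X }

Directly nullable (have an λ-production): D, X, U.
No other nonterminal has a production whose RHS symbols are all nullable.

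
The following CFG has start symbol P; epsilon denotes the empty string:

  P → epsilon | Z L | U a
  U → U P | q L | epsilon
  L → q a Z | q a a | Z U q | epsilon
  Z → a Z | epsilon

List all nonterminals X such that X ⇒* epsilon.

Directly nullable (have an epsilon-production): P, U, L, Z.

{ L, P, U, Z }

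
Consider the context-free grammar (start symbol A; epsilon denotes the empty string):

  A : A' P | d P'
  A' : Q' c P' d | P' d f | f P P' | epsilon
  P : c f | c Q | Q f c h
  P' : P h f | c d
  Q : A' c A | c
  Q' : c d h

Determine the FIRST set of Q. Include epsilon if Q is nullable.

{ c, f }

From Q : A' c A: A' nullable, take FIRST(A') ∪ {c} = { c, f }.
Q : c contributes {c}.
Union: FIRST(Q) = { c, f }.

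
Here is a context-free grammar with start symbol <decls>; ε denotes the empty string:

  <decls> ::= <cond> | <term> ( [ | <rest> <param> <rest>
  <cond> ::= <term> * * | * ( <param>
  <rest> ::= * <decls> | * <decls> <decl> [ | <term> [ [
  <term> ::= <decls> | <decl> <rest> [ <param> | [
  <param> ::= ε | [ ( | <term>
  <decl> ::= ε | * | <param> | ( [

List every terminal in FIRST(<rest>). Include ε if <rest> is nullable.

<rest> ::= * <decls> contributes {*}.
<rest> ::= * <decls> <decl> [ contributes {*}.
From <rest> ::= <term> [ [: add FIRST(<term>) = { (, *, [ }.
Union: FIRST(<rest>) = { (, *, [ }.

{ (, *, [ }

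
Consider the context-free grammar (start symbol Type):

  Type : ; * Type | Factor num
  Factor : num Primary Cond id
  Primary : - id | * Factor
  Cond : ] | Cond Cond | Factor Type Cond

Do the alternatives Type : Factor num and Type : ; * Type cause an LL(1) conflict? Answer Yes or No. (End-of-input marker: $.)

No

FIRST(Factor num) = { num } and FIRST(; * Type) = { ; }.
The FIRST sets are disjoint and neither alternative is nullable — no conflict.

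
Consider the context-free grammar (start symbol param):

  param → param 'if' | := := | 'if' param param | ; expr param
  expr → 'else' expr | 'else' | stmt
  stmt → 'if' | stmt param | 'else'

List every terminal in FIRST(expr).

expr → 'else' expr contributes {'else'}.
expr → 'else' contributes {'else'}.
From expr → stmt: add FIRST(stmt) = { 'else', 'if' }.
Union: FIRST(expr) = { 'else', 'if' }.

{ 'else', 'if' }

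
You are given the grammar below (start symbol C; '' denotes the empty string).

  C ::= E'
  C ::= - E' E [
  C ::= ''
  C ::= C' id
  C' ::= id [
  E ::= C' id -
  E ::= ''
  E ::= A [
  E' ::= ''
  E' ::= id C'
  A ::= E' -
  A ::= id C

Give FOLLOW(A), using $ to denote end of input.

In E ::= A [: add FIRST([) = { [ }.
Union: FOLLOW(A) = { [ }.

{ [ }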